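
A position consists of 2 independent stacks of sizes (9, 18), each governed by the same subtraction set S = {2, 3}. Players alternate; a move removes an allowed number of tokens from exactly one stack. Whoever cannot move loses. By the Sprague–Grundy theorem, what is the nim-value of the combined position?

All stacks use S = {2, 3}:
G(0) = 0
G(1) = mex{} = 0
G(2) = mex{0} = 1
G(3) = mex{0,0} = 1
G(4) = mex{1,0} = 2
G(5) = mex{1,1} = 0
G(6) = mex{2,1} = 0
G(7) = mex{0,2} = 1
G(8) = mex{0,0} = 1
G(9) = mex{1,0} = 2
G(10) = mex{1,1} = 0
G(11) = mex{2,1} = 0
G(12) = mex{0,2} = 1
G(13) = mex{0,0} = 1
G(14) = mex{1,0} = 2
G(15) = mex{1,1} = 0
G(16) = mex{2,1} = 0
G(17) = mex{0,2} = 1
G(18) = mex{0,0} = 1
Stack A: G(9) = 2.
Stack B: G(18) = 1.
Combined Grundy value = 2 ⊕ 1 = 3.

3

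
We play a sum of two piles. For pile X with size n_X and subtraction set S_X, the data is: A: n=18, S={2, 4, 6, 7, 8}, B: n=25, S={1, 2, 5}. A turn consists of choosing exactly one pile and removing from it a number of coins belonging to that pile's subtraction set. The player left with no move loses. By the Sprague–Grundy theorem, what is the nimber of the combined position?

5

Pile A, S = {2, 4, 6, 7, 8}:
n :  0  1  2  3  4  5  6  7  8  9 10 11 12 13 14 15 16 17 18
G :  0  0  1  1  2  2  3  3  4  4  0  0  1  1  2  2  3  3  4
G_A(18) = 4.
Pile B, S = {1, 2, 5}:
G(0) = 0
G(1) = mex{0} = 1
G(2) = mex{1,0} = 2
G(3) = mex{2,1} = 0
G(4) = mex{0,2} = 1
G(5) = mex{1,0,0} = 2
G(6) = mex{2,1,1} = 0
G(7) = mex{0,2,2} = 1
G(8) = mex{1,0,0} = 2
G(9) = mex{2,1,1} = 0
G(10) = mex{0,2,2} = 1
G(11) = mex{1,0,0} = 2
G(12) = mex{2,1,1} = 0
G(13) = mex{0,2,2} = 1
G(14) = mex{1,0,0} = 2
G(15) = mex{2,1,1} = 0
G(16) = mex{0,2,2} = 1
G(17) = mex{1,0,0} = 2
G(18) = mex{2,1,1} = 0
G(19) = mex{0,2,2} = 1
G(20) = mex{1,0,0} = 2
G(21) = mex{2,1,1} = 0
G(22) = mex{0,2,2} = 1
G(23) = mex{1,0,0} = 2
G(24) = mex{2,1,1} = 0
G(25) = mex{0,2,2} = 1
G_B(25) = 1.
Combined Grundy value = 4 ⊕ 1 = 5.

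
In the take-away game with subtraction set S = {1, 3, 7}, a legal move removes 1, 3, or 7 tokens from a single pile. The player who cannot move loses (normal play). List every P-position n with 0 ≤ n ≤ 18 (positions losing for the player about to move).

G(0) = 0
G(1) = mex{0} = 1
G(2) = mex{1} = 0
G(3) = mex{0,0} = 1
G(4) = mex{1,1} = 0
G(5) = mex{0,0} = 1
G(6) = mex{1,1} = 0
G(7) = mex{0,0,0} = 1
G(8) = mex{1,1,1} = 0
G(9) = mex{0,0,0} = 1
G(10) = mex{1,1,1} = 0
G(11) = mex{0,0,0} = 1
G(12) = mex{1,1,1} = 0
G(13) = mex{0,0,0} = 1
G(14) = mex{1,1,1} = 0
G(15) = mex{0,0,0} = 1
G(16) = mex{1,1,1} = 0
G(17) = mex{0,0,0} = 1
G(18) = mex{1,1,1} = 0
P-positions are exactly the n with G(n) = 0.

0, 2, 4, 6, 8, 10, 12, 14, 16, 18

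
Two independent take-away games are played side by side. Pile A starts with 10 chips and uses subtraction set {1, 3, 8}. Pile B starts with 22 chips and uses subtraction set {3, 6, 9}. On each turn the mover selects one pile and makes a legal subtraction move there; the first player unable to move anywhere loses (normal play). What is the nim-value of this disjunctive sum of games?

Pile A, S = {1, 3, 8}:
G(0) = 0
G(1) = mex{0} = 1
G(2) = mex{1} = 0
G(3) = mex{0,0} = 1
G(4) = mex{1,1} = 0
G(5) = mex{0,0} = 1
G(6) = mex{1,1} = 0
G(7) = mex{0,0} = 1
G(8) = mex{1,1,0} = 2
G(9) = mex{2,0,1} = 3
G(10) = mex{3,1,0} = 2
G_A(10) = 2.
Pile B, S = {3, 6, 9}:
n :  0  1  2  3  4  5  6  7  8  9 10 11 12 13 14 15 16 17 18 19 20 21 22
G :  0  0  0  1  1  1  2  2  2  3  3  3  0  0  0  1  1  1  2  2  2  3  3
G_B(22) = 3.
Combined Grundy value = 2 ⊕ 3 = 1.

1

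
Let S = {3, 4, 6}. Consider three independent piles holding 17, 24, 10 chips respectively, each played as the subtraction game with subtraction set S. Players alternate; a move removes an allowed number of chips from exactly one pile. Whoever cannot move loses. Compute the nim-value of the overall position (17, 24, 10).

All piles use S = {3, 4, 6}:
n :  0  1  2  3  4  5  6  7  8  9 10 11 12 13 14 15 16 17 18 19 20 21 22 23 24
G :  0  0  0  1  1  1  2  2  2  0  0  0  1  1  1  2  2  2  0  0  0  1  1  1  2
Pile A: G(17) = 2.
Pile B: G(24) = 2.
Pile C: G(10) = 0.
Combined Grundy value = 2 ⊕ 2 ⊕ 0 = 0.

0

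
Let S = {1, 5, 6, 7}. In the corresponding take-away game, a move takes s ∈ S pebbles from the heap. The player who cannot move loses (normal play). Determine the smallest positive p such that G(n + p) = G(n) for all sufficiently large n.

12

n :  0  1  2  3  4  5  6  7  8  9 10 11 12 13 14 15 16 17 18 19 20 21 22 23 24 25
G :  0  1  0  1  0  1  2  3  2  3  2  3  0  1  0  1  0  1  2  3  2  3  2  3  0  1
G(n+12) = G(n) holds for n = 0,…,6 (a full window of length max(S) = 7), so the sequence is purely periodic with period 12.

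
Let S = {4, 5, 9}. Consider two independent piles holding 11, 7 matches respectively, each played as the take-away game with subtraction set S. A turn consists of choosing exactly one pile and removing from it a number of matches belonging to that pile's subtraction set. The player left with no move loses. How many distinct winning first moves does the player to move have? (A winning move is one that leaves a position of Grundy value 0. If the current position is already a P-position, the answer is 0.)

All piles use S = {4, 5, 9}:
G(0) = 0
G(1) = mex{} = 0
G(2) = mex{} = 0
G(3) = mex{} = 0
G(4) = mex{0} = 1
G(5) = mex{0,0} = 1
G(6) = mex{0,0} = 1
G(7) = mex{0,0} = 1
G(8) = mex{1,0} = 2
G(9) = mex{1,1,0} = 2
G(10) = mex{1,1,0} = 2
G(11) = mex{1,1,0} = 2
Pile A: G(11) = 2.
Pile B: G(7) = 1.
Combined Grundy value = 2 ⊕ 1 = 3.
A winning move leaves total XOR = 0, i.e. changes one component's Grundy value g to g ⊕ X where X is the current total.
Pile A: need g' = 2⊕3 = 1. Options: 11−4→G=1, 11−5→G=1, 11−9→G=0. Hits: 2.
Pile B: need g' = 1⊕3 = 2. Options: 7−4→G=0, 7−5→G=0. Hits: 0.

2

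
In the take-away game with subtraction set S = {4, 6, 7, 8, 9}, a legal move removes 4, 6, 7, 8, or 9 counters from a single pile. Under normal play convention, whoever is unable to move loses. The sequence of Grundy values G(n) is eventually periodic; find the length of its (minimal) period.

n :  0  1  2  3  4  5  6  7  8  9 10 11 12 13 14 15 16 17 18 19 20 21 22 23 24 25 26 27
G :  0  0  0  0  1  1  1  1  2  2  2  2  3  0  0  0  0  1  1  1  1  2  2  2  2  3  0  0
G(n+13) = G(n) holds for n = 0,…,8 (a full window of length max(S) = 9), so the sequence is purely periodic with period 13.

13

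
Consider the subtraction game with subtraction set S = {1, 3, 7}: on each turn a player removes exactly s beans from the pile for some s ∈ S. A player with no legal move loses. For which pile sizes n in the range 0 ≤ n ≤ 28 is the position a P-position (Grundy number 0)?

0, 2, 4, 6, 8, 10, 12, 14, 16, 18, 20, 22, 24, 26, 28

G(0) = 0
G(1) = mex{0} = 1
G(2) = mex{1} = 0
G(3) = mex{0,0} = 1
G(4) = mex{1,1} = 0
G(5) = mex{0,0} = 1
G(6) = mex{1,1} = 0
G(7) = mex{0,0,0} = 1
G(8) = mex{1,1,1} = 0
G(9) = mex{0,0,0} = 1
G(10) = mex{1,1,1} = 0
G(11) = mex{0,0,0} = 1
G(12) = mex{1,1,1} = 0
G(13) = mex{0,0,0} = 1
G(14) = mex{1,1,1} = 0
G(15) = mex{0,0,0} = 1
G(16) = mex{1,1,1} = 0
G(17) = mex{0,0,0} = 1
G(18) = mex{1,1,1} = 0
G(19) = mex{0,0,0} = 1
G(20) = mex{1,1,1} = 0
G(21) = mex{0,0,0} = 1
G(22) = mex{1,1,1} = 0
G(23) = mex{0,0,0} = 1
G(24) = mex{1,1,1} = 0
G(25) = mex{0,0,0} = 1
G(26) = mex{1,1,1} = 0
G(27) = mex{0,0,0} = 1
G(28) = mex{1,1,1} = 0
P-positions are exactly the n with G(n) = 0.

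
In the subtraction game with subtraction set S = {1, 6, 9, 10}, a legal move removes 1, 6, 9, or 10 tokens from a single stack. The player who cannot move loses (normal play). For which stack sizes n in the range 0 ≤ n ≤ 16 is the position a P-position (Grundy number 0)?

n :  0  1  2  3  4  5  6  7  8  9 10 11 12 13 14 15 16
G :  0  1  0  1  0  1  2  0  1  2  3  2  3  2  3  0  1
P-positions are exactly the n with G(n) = 0.

0, 2, 4, 7, 15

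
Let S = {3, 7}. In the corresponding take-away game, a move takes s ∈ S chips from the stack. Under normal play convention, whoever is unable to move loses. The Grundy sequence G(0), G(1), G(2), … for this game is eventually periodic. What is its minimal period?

10

G(0) = 0
G(1) = mex{} = 0
G(2) = mex{} = 0
G(3) = mex{0} = 1
G(4) = mex{0} = 1
G(5) = mex{0} = 1
G(6) = mex{1} = 0
G(7) = mex{1,0} = 2
G(8) = mex{1,0} = 2
G(9) = mex{0,0} = 1
G(10) = mex{2,1} = 0
G(11) = mex{2,1} = 0
G(12) = mex{1,1} = 0
G(13) = mex{0,0} = 1
G(14) = mex{0,2} = 1
G(15) = mex{0,2} = 1
G(16) = mex{1,1} = 0
G(17) = mex{1,0} = 2
G(18) = mex{1,0} = 2
G(19) = mex{0,0} = 1
G(20) = mex{2,1} = 0
G(21) = mex{2,1} = 0
G(n+10) = G(n) holds for n = 0,…,6 (a full window of length max(S) = 7), so the sequence is purely periodic with period 10.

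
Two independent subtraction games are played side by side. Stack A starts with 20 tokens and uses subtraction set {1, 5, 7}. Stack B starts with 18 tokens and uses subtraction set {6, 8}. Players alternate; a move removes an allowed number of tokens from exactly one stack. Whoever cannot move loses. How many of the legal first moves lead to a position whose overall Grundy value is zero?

0

Stack A, S = {1, 5, 7}:
G(0) = 0
G(1) = mex{0} = 1
G(2) = mex{1} = 0
G(3) = mex{0} = 1
G(4) = mex{1} = 0
G(5) = mex{0,0} = 1
G(6) = mex{1,1} = 0
G(7) = mex{0,0,0} = 1
G(8) = mex{1,1,1} = 0
G(9) = mex{0,0,0} = 1
G(10) = mex{1,1,1} = 0
G(11) = mex{0,0,0} = 1
G(12) = mex{1,1,1} = 0
G(13) = mex{0,0,0} = 1
G(14) = mex{1,1,1} = 0
G(15) = mex{0,0,0} = 1
G(16) = mex{1,1,1} = 0
G(17) = mex{0,0,0} = 1
G(18) = mex{1,1,1} = 0
G(19) = mex{0,0,0} = 1
G(20) = mex{1,1,1} = 0
G_A(20) = 0.
Stack B, S = {6, 8}:
n :  0  1  2  3  4  5  6  7  8  9 10 11 12 13 14 15 16 17 18
G :  0  0  0  0  0  0  1  1  1  1  1  1  2  2  0  0  0  0  0
G_B(18) = 0.
Combined Grundy value = 0 ⊕ 0 = 0.
A winning move leaves total XOR = 0, i.e. changes one component's Grundy value g to g ⊕ X where X is the current total.
Stack A: target g' = 0⊕0 = 0, but every legal move changes the Grundy value (mex property), so 0 moves.
Stack B: target g' = 0⊕0 = 0, but every legal move changes the Grundy value (mex property), so 0 moves.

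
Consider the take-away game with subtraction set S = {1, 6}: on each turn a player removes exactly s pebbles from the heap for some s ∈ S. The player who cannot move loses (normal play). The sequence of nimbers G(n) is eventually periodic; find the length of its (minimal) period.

G(0) = 0
G(1) = mex{0} = 1
G(2) = mex{1} = 0
G(3) = mex{0} = 1
G(4) = mex{1} = 0
G(5) = mex{0} = 1
G(6) = mex{1,0} = 2
G(7) = mex{2,1} = 0
G(8) = mex{0,0} = 1
G(9) = mex{1,1} = 0
G(10) = mex{0,0} = 1
G(11) = mex{1,1} = 0
G(12) = mex{0,2} = 1
G(13) = mex{1,0} = 2
G(14) = mex{2,1} = 0
G(15) = mex{0,0} = 1
G(n+7) = G(n) holds for n = 0,…,5 (a full window of length max(S) = 6), so the sequence is purely periodic with period 7.

7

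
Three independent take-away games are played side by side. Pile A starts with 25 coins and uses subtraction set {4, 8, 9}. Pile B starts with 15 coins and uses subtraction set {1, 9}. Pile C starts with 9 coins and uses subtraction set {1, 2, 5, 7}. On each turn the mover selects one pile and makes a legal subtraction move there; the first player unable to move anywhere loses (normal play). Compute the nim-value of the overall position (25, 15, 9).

2

Pile A, S = {4, 8, 9}:
G(0) = 0
G(1) = mex{} = 0
G(2) = mex{} = 0
G(3) = mex{} = 0
G(4) = mex{0} = 1
G(5) = mex{0} = 1
G(6) = mex{0} = 1
G(7) = mex{0} = 1
G(8) = mex{1,0} = 2
G(9) = mex{1,0,0} = 2
G(10) = mex{1,0,0} = 2
G(11) = mex{1,0,0} = 2
G(12) = mex{2,1,0} = 3
G(13) = mex{2,1,1} = 0
G(14) = mex{2,1,1} = 0
G(15) = mex{2,1,1} = 0
G(16) = mex{3,2,1} = 0
G(17) = mex{0,2,2} = 1
G(18) = mex{0,2,2} = 1
G(19) = mex{0,2,2} = 1
G(20) = mex{0,3,2} = 1
G(21) = mex{1,0,3} = 2
G(22) = mex{1,0,0} = 2
G(23) = mex{1,0,0} = 2
G(24) = mex{1,0,0} = 2
G(25) = mex{2,1,0} = 3
G_A(25) = 3.
Pile B, S = {1, 9}:
G(0) = 0
G(1) = mex{0} = 1
G(2) = mex{1} = 0
G(3) = mex{0} = 1
G(4) = mex{1} = 0
G(5) = mex{0} = 1
G(6) = mex{1} = 0
G(7) = mex{0} = 1
G(8) = mex{1} = 0
G(9) = mex{0,0} = 1
G(10) = mex{1,1} = 0
G(11) = mex{0,0} = 1
G(12) = mex{1,1} = 0
G(13) = mex{0,0} = 1
G(14) = mex{1,1} = 0
G(15) = mex{0,0} = 1
G_B(15) = 1.
Pile C, S = {1, 2, 5, 7}:
G(0) = 0
G(1) = mex{0} = 1
G(2) = mex{1,0} = 2
G(3) = mex{2,1} = 0
G(4) = mex{0,2} = 1
G(5) = mex{1,0,0} = 2
G(6) = mex{2,1,1} = 0
G(7) = mex{0,2,2,0} = 1
G(8) = mex{1,0,0,1} = 2
G(9) = mex{2,1,1,2} = 0
G_C(9) = 0.
Combined Grundy value = 3 ⊕ 1 ⊕ 0 = 2.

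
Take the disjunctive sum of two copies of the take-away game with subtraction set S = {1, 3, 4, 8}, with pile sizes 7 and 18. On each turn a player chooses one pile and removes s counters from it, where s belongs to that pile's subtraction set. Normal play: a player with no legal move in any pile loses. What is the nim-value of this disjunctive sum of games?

2

All piles use S = {1, 3, 4, 8}:
n :  0  1  2  3  4  5  6  7  8  9 10 11 12 13 14 15 16 17 18
G :  0  1  0  1  2  3  2  0  1  0  1  2  3  2  0  1  0  1  2
Pile A: G(7) = 0.
Pile B: G(18) = 2.
Combined Grundy value = 0 ⊕ 2 = 2.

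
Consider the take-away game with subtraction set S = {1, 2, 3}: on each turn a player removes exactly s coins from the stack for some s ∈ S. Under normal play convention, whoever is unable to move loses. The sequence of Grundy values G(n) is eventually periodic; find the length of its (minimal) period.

G(0) = 0
G(1) = mex{0} = 1
G(2) = mex{1,0} = 2
G(3) = mex{2,1,0} = 3
G(4) = mex{3,2,1} = 0
G(5) = mex{0,3,2} = 1
G(6) = mex{1,0,3} = 2
G(7) = mex{2,1,0} = 3
G(8) = mex{3,2,1} = 0
G(9) = mex{0,3,2} = 1
G(10) = mex{1,0,3} = 2
G(11) = mex{2,1,0} = 3
G(12) = mex{3,2,1} = 0
G(13) = mex{0,3,2} = 1
G(14) = mex{1,0,3} = 2
G(n+4) = G(n) holds for n = 0,…,2 (a full window of length max(S) = 3), so the sequence is purely periodic with period 4.

4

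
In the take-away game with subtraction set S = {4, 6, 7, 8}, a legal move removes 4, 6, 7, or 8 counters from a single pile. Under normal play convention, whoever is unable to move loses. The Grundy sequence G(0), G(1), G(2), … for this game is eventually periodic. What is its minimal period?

12

n :  0  1  2  3  4  5  6  7  8  9 10 11 12 13 14 15 16 17 18 19 20 21 22 23 24 25
G :  0  0  0  0  1  1  1  1  2  2  2  2  0  0  0  0  1  1  1  1  2  2  2  2  0  0
G(n+12) = G(n) holds for n = 0,…,7 (a full window of length max(S) = 8), so the sequence is purely periodic with period 12.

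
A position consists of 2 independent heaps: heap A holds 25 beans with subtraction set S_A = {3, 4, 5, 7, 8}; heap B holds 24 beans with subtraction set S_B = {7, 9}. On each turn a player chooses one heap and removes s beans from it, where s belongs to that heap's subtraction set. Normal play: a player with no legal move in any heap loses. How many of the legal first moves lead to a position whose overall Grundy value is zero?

0

Heap A, S = {3, 4, 5, 7, 8}:
n :  0  1  2  3  4  5  6  7  8  9 10 11 12 13 14 15 16 17 18 19 20 21 22 23 24 25
G :  0  0  0  1  1  1  2  2  2  3  3  0  0  0  1  1  1  2  2  2  3  3  0  0  0  1
G_A(25) = 1.
Heap B, S = {7, 9}:
G(0) = 0
G(1) = mex{} = 0
G(2) = mex{} = 0
G(3) = mex{} = 0
G(4) = mex{} = 0
G(5) = mex{} = 0
G(6) = mex{} = 0
G(7) = mex{0} = 1
G(8) = mex{0} = 1
G(9) = mex{0,0} = 1
G(10) = mex{0,0} = 1
G(11) = mex{0,0} = 1
G(12) = mex{0,0} = 1
G(13) = mex{0,0} = 1
G(14) = mex{1,0} = 2
G(15) = mex{1,0} = 2
G(16) = mex{1,1} = 0
G(17) = mex{1,1} = 0
G(18) = mex{1,1} = 0
G(19) = mex{1,1} = 0
G(20) = mex{1,1} = 0
G(21) = mex{2,1} = 0
G(22) = mex{2,1} = 0
G(23) = mex{0,2} = 1
G(24) = mex{0,2} = 1
G_B(24) = 1.
Combined Grundy value = 1 ⊕ 1 = 0.
A winning move leaves total XOR = 0, i.e. changes one component's Grundy value g to g ⊕ X where X is the current total.
Heap A: target g' = 1⊕0 = 1, but every legal move changes the Grundy value (mex property), so 0 moves.
Heap B: target g' = 1⊕0 = 1, but every legal move changes the Grundy value (mex property), so 0 moves.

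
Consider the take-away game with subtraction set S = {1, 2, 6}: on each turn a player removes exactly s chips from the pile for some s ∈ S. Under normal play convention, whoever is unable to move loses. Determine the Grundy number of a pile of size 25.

n :  0  1  2  3  4  5  6  7  8  9 10 11 12 13 14 15 16 17 18 19 20 21 22 23 24 25
G :  0  1  2  0  1  2  3  0  1  2  0  1  2  3  0  1  2  0  1  2  3  0  1  2  0  1

1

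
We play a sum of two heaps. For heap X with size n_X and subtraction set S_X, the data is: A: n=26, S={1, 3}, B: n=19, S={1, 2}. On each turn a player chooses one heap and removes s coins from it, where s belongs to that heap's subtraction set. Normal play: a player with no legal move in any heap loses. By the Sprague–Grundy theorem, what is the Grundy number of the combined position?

1

Heap A, S = {1, 3}:
G(0) = 0
G(1) = mex{0} = 1
G(2) = mex{1} = 0
G(3) = mex{0,0} = 1
G(4) = mex{1,1} = 0
G(5) = mex{0,0} = 1
G(6) = mex{1,1} = 0
G(7) = mex{0,0} = 1
G(8) = mex{1,1} = 0
G(9) = mex{0,0} = 1
G(10) = mex{1,1} = 0
G(11) = mex{0,0} = 1
G(12) = mex{1,1} = 0
G(13) = mex{0,0} = 1
G(14) = mex{1,1} = 0
G(15) = mex{0,0} = 1
G(16) = mex{1,1} = 0
G(17) = mex{0,0} = 1
G(18) = mex{1,1} = 0
G(19) = mex{0,0} = 1
G(20) = mex{1,1} = 0
G(21) = mex{0,0} = 1
G(22) = mex{1,1} = 0
G(23) = mex{0,0} = 1
G(24) = mex{1,1} = 0
G(25) = mex{0,0} = 1
G(26) = mex{1,1} = 0
G_A(26) = 0.
Heap B, S = {1, 2}:
G(0) = 0
G(1) = mex{0} = 1
G(2) = mex{1,0} = 2
G(3) = mex{2,1} = 0
G(4) = mex{0,2} = 1
G(5) = mex{1,0} = 2
G(6) = mex{2,1} = 0
G(7) = mex{0,2} = 1
G(8) = mex{1,0} = 2
G(9) = mex{2,1} = 0
G(10) = mex{0,2} = 1
G(11) = mex{1,0} = 2
G(12) = mex{2,1} = 0
G(13) = mex{0,2} = 1
G(14) = mex{1,0} = 2
G(15) = mex{2,1} = 0
G(16) = mex{0,2} = 1
G(17) = mex{1,0} = 2
G(18) = mex{2,1} = 0
G(19) = mex{0,2} = 1
G_B(19) = 1.
Combined Grundy value = 0 ⊕ 1 = 1.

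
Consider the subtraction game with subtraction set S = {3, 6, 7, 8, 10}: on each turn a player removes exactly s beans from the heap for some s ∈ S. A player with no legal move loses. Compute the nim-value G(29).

1

G(0) = 0
G(1) = mex{} = 0
G(2) = mex{} = 0
G(3) = mex{0} = 1
G(4) = mex{0} = 1
G(5) = mex{0} = 1
G(6) = mex{1,0} = 2
G(7) = mex{1,0,0} = 2
G(8) = mex{1,0,0,0} = 2
G(9) = mex{2,1,0,0} = 3
G(10) = mex{2,1,1,0,0} = 3
G(11) = mex{2,1,1,1,0} = 3
G(12) = mex{3,2,1,1,0} = 4
G(13) = mex{3,2,2,1,1} = 0
G(14) = mex{3,2,2,2,1} = 0
G(15) = mex{4,3,2,2,1} = 0
G(16) = mex{0,3,3,2,2} = 1
G(17) = mex{0,3,3,3,2} = 1
G(18) = mex{0,4,3,3,2} = 1
G(19) = mex{1,0,4,3,3} = 2
G(20) = mex{1,0,0,4,3} = 2
G(21) = mex{1,0,0,0,3} = 2
G(22) = mex{2,1,0,0,4} = 3
G(23) = mex{2,1,1,0,0} = 3
G(24) = mex{2,1,1,1,0} = 3
G(25) = mex{3,2,1,1,0} = 4
G(26) = mex{3,2,2,1,1} = 0
G(27) = mex{3,2,2,2,1} = 0
G(28) = mex{4,3,2,2,1} = 0
G(29) = mex{0,3,3,2,2} = 1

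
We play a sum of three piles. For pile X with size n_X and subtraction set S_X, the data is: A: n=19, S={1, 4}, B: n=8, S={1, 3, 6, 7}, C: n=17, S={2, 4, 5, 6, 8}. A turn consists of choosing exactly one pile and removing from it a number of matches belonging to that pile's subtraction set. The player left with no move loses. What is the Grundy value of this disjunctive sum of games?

Pile A, S = {1, 4}:
G(0) = 0
G(1) = mex{0} = 1
G(2) = mex{1} = 0
G(3) = mex{0} = 1
G(4) = mex{1,0} = 2
G(5) = mex{2,1} = 0
G(6) = mex{0,0} = 1
G(7) = mex{1,1} = 0
G(8) = mex{0,2} = 1
G(9) = mex{1,0} = 2
G(10) = mex{2,1} = 0
G(11) = mex{0,0} = 1
G(12) = mex{1,1} = 0
G(13) = mex{0,2} = 1
G(14) = mex{1,0} = 2
G(15) = mex{2,1} = 0
G(16) = mex{0,0} = 1
G(17) = mex{1,1} = 0
G(18) = mex{0,2} = 1
G(19) = mex{1,0} = 2
G_A(19) = 2.
Pile B, S = {1, 3, 6, 7}:
n : 0 1 2 3 4 5 6 7 8
G : 0 1 0 1 0 1 2 3 2
G_B(8) = 2.
Pile C, S = {2, 4, 5, 6, 8}:
n :  0  1  2  3  4  5  6  7  8  9 10 11 12 13 14 15 16 17
G :  0  0  1  1  2  2  3  3  4  4  0  0  1  1  2  2  3  3
G_C(17) = 3.
Combined Grundy value = 2 ⊕ 2 ⊕ 3 = 3.

3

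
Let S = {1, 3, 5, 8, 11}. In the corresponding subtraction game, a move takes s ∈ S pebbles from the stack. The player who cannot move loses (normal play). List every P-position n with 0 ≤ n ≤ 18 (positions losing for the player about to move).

n :  0  1  2  3  4  5  6  7  8  9 10 11 12 13 14 15 16 17 18
G :  0  1  0  1  0  1  0  1  2  3  2  3  2  3  2  3  0  1  0
P-positions are exactly the n with G(n) = 0.

0, 2, 4, 6, 16, 18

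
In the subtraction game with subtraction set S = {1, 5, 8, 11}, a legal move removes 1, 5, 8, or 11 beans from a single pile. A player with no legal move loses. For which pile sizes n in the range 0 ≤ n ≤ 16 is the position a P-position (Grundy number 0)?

G(0) = 0
G(1) = mex{0} = 1
G(2) = mex{1} = 0
G(3) = mex{0} = 1
G(4) = mex{1} = 0
G(5) = mex{0,0} = 1
G(6) = mex{1,1} = 0
G(7) = mex{0,0} = 1
G(8) = mex{1,1,0} = 2
G(9) = mex{2,0,1} = 3
G(10) = mex{3,1,0} = 2
G(11) = mex{2,0,1,0} = 3
G(12) = mex{3,1,0,1} = 2
G(13) = mex{2,2,1,0} = 3
G(14) = mex{3,3,0,1} = 2
G(15) = mex{2,2,1,0} = 3
G(16) = mex{3,3,2,1} = 0
P-positions are exactly the n with G(n) = 0.

0, 2, 4, 6, 16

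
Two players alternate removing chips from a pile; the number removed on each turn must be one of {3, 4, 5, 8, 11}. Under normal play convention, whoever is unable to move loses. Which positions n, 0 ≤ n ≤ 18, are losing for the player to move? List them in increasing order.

0, 1, 2, 14, 15, 16

n :  0  1  2  3  4  5  6  7  8  9 10 11 12 13 14 15 16 17 18
G :  0  0  0  1  1  1  2  2  2  3  3  3  4  4  0  0  0  1  1
P-positions are exactly the n with G(n) = 0.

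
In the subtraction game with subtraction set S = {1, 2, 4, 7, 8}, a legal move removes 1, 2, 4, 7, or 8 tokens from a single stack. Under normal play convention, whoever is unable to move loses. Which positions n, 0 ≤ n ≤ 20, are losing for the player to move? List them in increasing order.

G(0) = 0
G(1) = mex{0} = 1
G(2) = mex{1,0} = 2
G(3) = mex{2,1} = 0
G(4) = mex{0,2,0} = 1
G(5) = mex{1,0,1} = 2
G(6) = mex{2,1,2} = 0
G(7) = mex{0,2,0,0} = 1
G(8) = mex{1,0,1,1,0} = 2
G(9) = mex{2,1,2,2,1} = 0
G(10) = mex{0,2,0,0,2} = 1
G(11) = mex{1,0,1,1,0} = 2
G(12) = mex{2,1,2,2,1} = 0
G(13) = mex{0,2,0,0,2} = 1
G(14) = mex{1,0,1,1,0} = 2
G(15) = mex{2,1,2,2,1} = 0
G(16) = mex{0,2,0,0,2} = 1
G(17) = mex{1,0,1,1,0} = 2
G(18) = mex{2,1,2,2,1} = 0
G(19) = mex{0,2,0,0,2} = 1
G(20) = mex{1,0,1,1,0} = 2
P-positions are exactly the n with G(n) = 0.

0, 3, 6, 9, 12, 15, 18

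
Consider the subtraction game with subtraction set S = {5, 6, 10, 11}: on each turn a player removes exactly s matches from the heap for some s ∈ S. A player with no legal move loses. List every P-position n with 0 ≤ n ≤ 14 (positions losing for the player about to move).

0, 1, 2, 3, 4

G(0) = 0
G(1) = mex{} = 0
G(2) = mex{} = 0
G(3) = mex{} = 0
G(4) = mex{} = 0
G(5) = mex{0} = 1
G(6) = mex{0,0} = 1
G(7) = mex{0,0} = 1
G(8) = mex{0,0} = 1
G(9) = mex{0,0} = 1
G(10) = mex{1,0,0} = 2
G(11) = mex{1,1,0,0} = 2
G(12) = mex{1,1,0,0} = 2
G(13) = mex{1,1,0,0} = 2
G(14) = mex{1,1,0,0} = 2
P-positions are exactly the n with G(n) = 0.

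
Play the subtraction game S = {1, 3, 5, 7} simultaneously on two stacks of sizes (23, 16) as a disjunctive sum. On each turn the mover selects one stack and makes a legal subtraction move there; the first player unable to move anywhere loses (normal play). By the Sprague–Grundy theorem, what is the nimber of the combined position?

All stacks use S = {1, 3, 5, 7}:
G(0) = 0
G(1) = mex{0} = 1
G(2) = mex{1} = 0
G(3) = mex{0,0} = 1
G(4) = mex{1,1} = 0
G(5) = mex{0,0,0} = 1
G(6) = mex{1,1,1} = 0
G(7) = mex{0,0,0,0} = 1
G(8) = mex{1,1,1,1} = 0
G(9) = mex{0,0,0,0} = 1
G(10) = mex{1,1,1,1} = 0
G(11) = mex{0,0,0,0} = 1
G(12) = mex{1,1,1,1} = 0
G(13) = mex{0,0,0,0} = 1
G(14) = mex{1,1,1,1} = 0
G(15) = mex{0,0,0,0} = 1
G(16) = mex{1,1,1,1} = 0
G(17) = mex{0,0,0,0} = 1
G(18) = mex{1,1,1,1} = 0
G(19) = mex{0,0,0,0} = 1
G(20) = mex{1,1,1,1} = 0
G(21) = mex{0,0,0,0} = 1
G(22) = mex{1,1,1,1} = 0
G(23) = mex{0,0,0,0} = 1
Stack A: G(23) = 1.
Stack B: G(16) = 0.
Combined Grundy value = 1 ⊕ 0 = 1.

1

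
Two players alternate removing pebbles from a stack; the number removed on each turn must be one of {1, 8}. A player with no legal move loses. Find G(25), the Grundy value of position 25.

G(0) = 0
G(1) = mex{0} = 1
G(2) = mex{1} = 0
G(3) = mex{0} = 1
G(4) = mex{1} = 0
G(5) = mex{0} = 1
G(6) = mex{1} = 0
G(7) = mex{0} = 1
G(8) = mex{1,0} = 2
G(9) = mex{2,1} = 0
G(10) = mex{0,0} = 1
G(11) = mex{1,1} = 0
G(12) = mex{0,0} = 1
G(13) = mex{1,1} = 0
G(14) = mex{0,0} = 1
G(15) = mex{1,1} = 0
G(16) = mex{0,2} = 1
G(17) = mex{1,0} = 2
G(18) = mex{2,1} = 0
G(19) = mex{0,0} = 1
G(20) = mex{1,1} = 0
G(21) = mex{0,0} = 1
G(22) = mex{1,1} = 0
G(23) = mex{0,0} = 1
G(24) = mex{1,1} = 0
G(25) = mex{0,2} = 1

1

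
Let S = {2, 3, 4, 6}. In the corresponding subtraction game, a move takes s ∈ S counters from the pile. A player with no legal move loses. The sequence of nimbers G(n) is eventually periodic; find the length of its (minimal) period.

n :  0  1  2  3  4  5  6  7  8  9 10 11 12 13 14 15 16 17
G :  0  0  1  1  2  2  3  3  0  0  1  1  2  2  3  3  0  0
G(n+8) = G(n) holds for n = 0,…,5 (a full window of length max(S) = 6), so the sequence is purely periodic with period 8.

8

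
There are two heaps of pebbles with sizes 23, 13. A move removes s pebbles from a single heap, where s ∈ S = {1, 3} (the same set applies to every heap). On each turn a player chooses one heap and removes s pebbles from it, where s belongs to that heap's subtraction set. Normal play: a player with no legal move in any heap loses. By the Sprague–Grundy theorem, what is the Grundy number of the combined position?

0

All heaps use S = {1, 3}:
G(0) = 0
G(1) = mex{0} = 1
G(2) = mex{1} = 0
G(3) = mex{0,0} = 1
G(4) = mex{1,1} = 0
G(5) = mex{0,0} = 1
G(6) = mex{1,1} = 0
G(7) = mex{0,0} = 1
G(8) = mex{1,1} = 0
G(9) = mex{0,0} = 1
G(10) = mex{1,1} = 0
G(11) = mex{0,0} = 1
G(12) = mex{1,1} = 0
G(13) = mex{0,0} = 1
G(14) = mex{1,1} = 0
G(15) = mex{0,0} = 1
G(16) = mex{1,1} = 0
G(17) = mex{0,0} = 1
G(18) = mex{1,1} = 0
G(19) = mex{0,0} = 1
G(20) = mex{1,1} = 0
G(21) = mex{0,0} = 1
G(22) = mex{1,1} = 0
G(23) = mex{0,0} = 1
Heap A: G(23) = 1.
Heap B: G(13) = 1.
Combined Grundy value = 1 ⊕ 1 = 0.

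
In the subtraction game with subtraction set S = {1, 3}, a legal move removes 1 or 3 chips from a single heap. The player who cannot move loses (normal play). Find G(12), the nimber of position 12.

G(0) = 0
G(1) = mex{0} = 1
G(2) = mex{1} = 0
G(3) = mex{0,0} = 1
G(4) = mex{1,1} = 0
G(5) = mex{0,0} = 1
G(6) = mex{1,1} = 0
G(7) = mex{0,0} = 1
G(8) = mex{1,1} = 0
G(9) = mex{0,0} = 1
G(10) = mex{1,1} = 0
G(11) = mex{0,0} = 1
G(12) = mex{1,1} = 0

0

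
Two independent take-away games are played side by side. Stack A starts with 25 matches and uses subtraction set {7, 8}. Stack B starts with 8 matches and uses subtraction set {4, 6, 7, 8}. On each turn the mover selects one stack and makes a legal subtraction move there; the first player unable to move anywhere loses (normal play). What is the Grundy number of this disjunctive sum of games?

Stack A, S = {7, 8}:
G(0) = 0
G(1) = mex{} = 0
G(2) = mex{} = 0
G(3) = mex{} = 0
G(4) = mex{} = 0
G(5) = mex{} = 0
G(6) = mex{} = 0
G(7) = mex{0} = 1
G(8) = mex{0,0} = 1
G(9) = mex{0,0} = 1
G(10) = mex{0,0} = 1
G(11) = mex{0,0} = 1
G(12) = mex{0,0} = 1
G(13) = mex{0,0} = 1
G(14) = mex{1,0} = 2
G(15) = mex{1,1} = 0
G(16) = mex{1,1} = 0
G(17) = mex{1,1} = 0
G(18) = mex{1,1} = 0
G(19) = mex{1,1} = 0
G(20) = mex{1,1} = 0
G(21) = mex{2,1} = 0
G(22) = mex{0,2} = 1
G(23) = mex{0,0} = 1
G(24) = mex{0,0} = 1
G(25) = mex{0,0} = 1
G_A(25) = 1.
Stack B, S = {4, 6, 7, 8}:
G(0) = 0
G(1) = mex{} = 0
G(2) = mex{} = 0
G(3) = mex{} = 0
G(4) = mex{0} = 1
G(5) = mex{0} = 1
G(6) = mex{0,0} = 1
G(7) = mex{0,0,0} = 1
G(8) = mex{1,0,0,0} = 2
G_B(8) = 2.
Combined Grundy value = 1 ⊕ 2 = 3.

3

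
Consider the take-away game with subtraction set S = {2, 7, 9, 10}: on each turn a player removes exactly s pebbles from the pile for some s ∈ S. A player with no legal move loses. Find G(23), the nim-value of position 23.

G(0) = 0
G(1) = mex{} = 0
G(2) = mex{0} = 1
G(3) = mex{0} = 1
G(4) = mex{1} = 0
G(5) = mex{1} = 0
G(6) = mex{0} = 1
G(7) = mex{0,0} = 1
G(8) = mex{1,0} = 2
G(9) = mex{1,1,0} = 2
G(10) = mex{2,1,0,0} = 3
G(11) = mex{2,0,1,0} = 3
G(12) = mex{3,0,1,1} = 2
G(13) = mex{3,1,0,1} = 2
G(14) = mex{2,1,0,0} = 3
G(15) = mex{2,2,1,0} = 3
G(16) = mex{3,2,1,1} = 0
G(17) = mex{3,3,2,1} = 0
G(18) = mex{0,3,2,2} = 1
G(19) = mex{0,2,3,2} = 1
G(20) = mex{1,2,3,3} = 0
G(21) = mex{1,3,2,3} = 0
G(22) = mex{0,3,2,2} = 1
G(23) = mex{0,0,3,2} = 1

1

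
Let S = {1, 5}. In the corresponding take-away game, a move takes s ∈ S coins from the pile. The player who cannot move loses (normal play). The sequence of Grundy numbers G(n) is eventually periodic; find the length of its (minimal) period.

n :  0  1  2  3  4  5  6  7  8  9 10 11 12 13 14
G :  0  1  0  1  0  1  0  1  0  1  0  1  0  1  0
G(n+2) = G(n) holds for n = 0,…,4 (a full window of length max(S) = 5), so the sequence is purely periodic with period 2.

2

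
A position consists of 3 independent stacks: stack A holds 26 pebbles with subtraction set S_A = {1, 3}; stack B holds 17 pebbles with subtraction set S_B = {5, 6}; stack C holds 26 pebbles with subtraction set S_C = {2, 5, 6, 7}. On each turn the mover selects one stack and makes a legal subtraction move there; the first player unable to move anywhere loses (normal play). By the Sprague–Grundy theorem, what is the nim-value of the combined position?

Stack A, S = {1, 3}:
G(0) = 0
G(1) = mex{0} = 1
G(2) = mex{1} = 0
G(3) = mex{0,0} = 1
G(4) = mex{1,1} = 0
G(5) = mex{0,0} = 1
G(6) = mex{1,1} = 0
G(7) = mex{0,0} = 1
G(8) = mex{1,1} = 0
G(9) = mex{0,0} = 1
G(10) = mex{1,1} = 0
G(11) = mex{0,0} = 1
G(12) = mex{1,1} = 0
G(13) = mex{0,0} = 1
G(14) = mex{1,1} = 0
G(15) = mex{0,0} = 1
G(16) = mex{1,1} = 0
G(17) = mex{0,0} = 1
G(18) = mex{1,1} = 0
G(19) = mex{0,0} = 1
G(20) = mex{1,1} = 0
G(21) = mex{0,0} = 1
G(22) = mex{1,1} = 0
G(23) = mex{0,0} = 1
G(24) = mex{1,1} = 0
G(25) = mex{0,0} = 1
G(26) = mex{1,1} = 0
G_A(26) = 0.
Stack B, S = {5, 6}:
G(0) = 0
G(1) = mex{} = 0
G(2) = mex{} = 0
G(3) = mex{} = 0
G(4) = mex{} = 0
G(5) = mex{0} = 1
G(6) = mex{0,0} = 1
G(7) = mex{0,0} = 1
G(8) = mex{0,0} = 1
G(9) = mex{0,0} = 1
G(10) = mex{1,0} = 2
G(11) = mex{1,1} = 0
G(12) = mex{1,1} = 0
G(13) = mex{1,1} = 0
G(14) = mex{1,1} = 0
G(15) = mex{2,1} = 0
G(16) = mex{0,2} = 1
G(17) = mex{0,0} = 1
G_B(17) = 1.
Stack C, S = {2, 5, 6, 7}:
n :  0  1  2  3  4  5  6  7  8  9 10 11 12 13 14 15 16 17 18 19 20 21 22 23 24 25 26
G :  0  0  1  1  0  2  1  3  2  2  3  3  0  0  1  1  0  2  1  3  2  2  3  3  0  0  1
G_C(26) = 1.
Combined Grundy value = 0 ⊕ 1 ⊕ 1 = 0.

0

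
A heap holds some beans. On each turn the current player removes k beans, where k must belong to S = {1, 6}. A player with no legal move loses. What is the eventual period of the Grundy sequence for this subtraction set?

n :  0  1  2  3  4  5  6  7  8  9 10 11 12 13 14 15
G :  0  1  0  1  0  1  2  0  1  0  1  0  1  2  0  1
G(n+7) = G(n) holds for n = 0,…,5 (a full window of length max(S) = 6), so the sequence is purely periodic with period 7.

7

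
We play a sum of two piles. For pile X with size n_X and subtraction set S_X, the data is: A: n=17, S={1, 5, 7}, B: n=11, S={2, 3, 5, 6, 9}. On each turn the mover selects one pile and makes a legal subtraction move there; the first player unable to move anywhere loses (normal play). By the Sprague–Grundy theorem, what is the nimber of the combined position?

Pile A, S = {1, 5, 7}:
n :  0  1  2  3  4  5  6  7  8  9 10 11 12 13 14 15 16 17
G :  0  1  0  1  0  1  0  1  0  1  0  1  0  1  0  1  0  1
G_A(17) = 1.
Pile B, S = {2, 3, 5, 6, 9}:
n :  0  1  2  3  4  5  6  7  8  9 10 11
G :  0  0  1  1  2  2  3  3  0  4  1  5
G_B(11) = 5.
Combined Grundy value = 1 ⊕ 5 = 4.

4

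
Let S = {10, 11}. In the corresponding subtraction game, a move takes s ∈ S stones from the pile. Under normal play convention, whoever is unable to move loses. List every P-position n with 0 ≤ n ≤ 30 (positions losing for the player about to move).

G(0) = 0
G(1) = mex{} = 0
G(2) = mex{} = 0
G(3) = mex{} = 0
G(4) = mex{} = 0
G(5) = mex{} = 0
G(6) = mex{} = 0
G(7) = mex{} = 0
G(8) = mex{} = 0
G(9) = mex{} = 0
G(10) = mex{0} = 1
G(11) = mex{0,0} = 1
G(12) = mex{0,0} = 1
G(13) = mex{0,0} = 1
G(14) = mex{0,0} = 1
G(15) = mex{0,0} = 1
G(16) = mex{0,0} = 1
G(17) = mex{0,0} = 1
G(18) = mex{0,0} = 1
G(19) = mex{0,0} = 1
G(20) = mex{1,0} = 2
G(21) = mex{1,1} = 0
G(22) = mex{1,1} = 0
G(23) = mex{1,1} = 0
G(24) = mex{1,1} = 0
G(25) = mex{1,1} = 0
G(26) = mex{1,1} = 0
G(27) = mex{1,1} = 0
G(28) = mex{1,1} = 0
G(29) = mex{1,1} = 0
G(30) = mex{2,1} = 0
P-positions are exactly the n with G(n) = 0.

0, 1, 2, 3, 4, 5, 6, 7, 8, 9, 21, 22, 23, 24, 25, 26, 27, 28, 29, 30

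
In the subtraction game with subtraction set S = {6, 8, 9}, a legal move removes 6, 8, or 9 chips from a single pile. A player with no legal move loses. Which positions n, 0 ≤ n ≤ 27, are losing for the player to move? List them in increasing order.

G(0) = 0
G(1) = mex{} = 0
G(2) = mex{} = 0
G(3) = mex{} = 0
G(4) = mex{} = 0
G(5) = mex{} = 0
G(6) = mex{0} = 1
G(7) = mex{0} = 1
G(8) = mex{0,0} = 1
G(9) = mex{0,0,0} = 1
G(10) = mex{0,0,0} = 1
G(11) = mex{0,0,0} = 1
G(12) = mex{1,0,0} = 2
G(13) = mex{1,0,0} = 2
G(14) = mex{1,1,0} = 2
G(15) = mex{1,1,1} = 0
G(16) = mex{1,1,1} = 0
G(17) = mex{1,1,1} = 0
G(18) = mex{2,1,1} = 0
G(19) = mex{2,1,1} = 0
G(20) = mex{2,2,1} = 0
G(21) = mex{0,2,2} = 1
G(22) = mex{0,2,2} = 1
G(23) = mex{0,0,2} = 1
G(24) = mex{0,0,0} = 1
G(25) = mex{0,0,0} = 1
G(26) = mex{0,0,0} = 1
G(27) = mex{1,0,0} = 2
P-positions are exactly the n with G(n) = 0.

0, 1, 2, 3, 4, 5, 15, 16, 17, 18, 19, 20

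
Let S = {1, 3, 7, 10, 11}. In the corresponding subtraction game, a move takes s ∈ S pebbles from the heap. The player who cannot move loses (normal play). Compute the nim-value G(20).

n :  0  1  2  3  4  5  6  7  8  9 10 11 12 13 14 15 16 17 18 19 20
G :  0  1  0  1  0  1  0  1  0  1  2  3  2  3  2  3  2  3  2  3  0

0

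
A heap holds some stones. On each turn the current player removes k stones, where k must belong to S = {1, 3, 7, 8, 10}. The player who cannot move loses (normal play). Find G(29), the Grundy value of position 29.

n :  0  1  2  3  4  5  6  7  8  9 10 11 12 13 14 15 16 17 18 19 20 21 22 23 24 25 26 27 28 29
G :  0  1  0  1  0  1  0  1  2  3  2  3  2  3  2  0  1  0  1  0  1  0  1  2  3  2  3  2  3  2

2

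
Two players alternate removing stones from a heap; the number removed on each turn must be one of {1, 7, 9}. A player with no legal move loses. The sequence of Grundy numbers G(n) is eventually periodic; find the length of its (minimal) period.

2

n :  0  1  2  3  4  5  6  7  8  9 10 11 12 13 14
G :  0  1  0  1  0  1  0  1  0  1  0  1  0  1  0
G(n+2) = G(n) holds for n = 0,…,8 (a full window of length max(S) = 9), so the sequence is purely periodic with period 2.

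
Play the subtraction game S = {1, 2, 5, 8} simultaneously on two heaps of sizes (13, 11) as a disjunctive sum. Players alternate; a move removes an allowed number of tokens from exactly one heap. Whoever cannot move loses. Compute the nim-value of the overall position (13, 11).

All heaps use S = {1, 2, 5, 8}:
n :  0  1  2  3  4  5  6  7  8  9 10 11 12 13
G :  0  1  2  0  1  2  0  1  2  0  1  2  0  1
Heap A: G(13) = 1.
Heap B: G(11) = 2.
Combined Grundy value = 1 ⊕ 2 = 3.

3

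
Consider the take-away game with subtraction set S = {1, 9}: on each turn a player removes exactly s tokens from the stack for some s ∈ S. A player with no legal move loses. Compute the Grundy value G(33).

G(0) = 0
G(1) = mex{0} = 1
G(2) = mex{1} = 0
G(3) = mex{0} = 1
G(4) = mex{1} = 0
G(5) = mex{0} = 1
G(6) = mex{1} = 0
G(7) = mex{0} = 1
G(8) = mex{1} = 0
G(9) = mex{0,0} = 1
G(10) = mex{1,1} = 0
G(11) = mex{0,0} = 1
G(12) = mex{1,1} = 0
G(13) = mex{0,0} = 1
G(14) = mex{1,1} = 0
G(15) = mex{0,0} = 1
G(16) = mex{1,1} = 0
G(17) = mex{0,0} = 1
G(18) = mex{1,1} = 0
G(19) = mex{0,0} = 1
G(20) = mex{1,1} = 0
G(21) = mex{0,0} = 1
G(22) = mex{1,1} = 0
G(23) = mex{0,0} = 1
G(24) = mex{1,1} = 0
G(25) = mex{0,0} = 1
G(26) = mex{1,1} = 0
G(27) = mex{0,0} = 1
G(28) = mex{1,1} = 0
G(29) = mex{0,0} = 1
G(30) = mex{1,1} = 0
G(31) = mex{0,0} = 1
G(32) = mex{1,1} = 0
G(33) = mex{0,0} = 1

1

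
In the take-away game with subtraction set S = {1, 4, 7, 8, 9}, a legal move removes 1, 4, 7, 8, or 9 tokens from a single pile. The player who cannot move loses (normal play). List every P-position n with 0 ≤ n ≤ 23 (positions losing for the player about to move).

n :  0  1  2  3  4  5  6  7  8  9 10 11 12 13 14 15 16 17 18 19 20 21 22 23
G :  0  1  0  1  2  0  1  2  3  2  3  4  5  3  4  0  1  0  1  2  0  1  2  3
P-positions are exactly the n with G(n) = 0.

0, 2, 5, 15, 17, 20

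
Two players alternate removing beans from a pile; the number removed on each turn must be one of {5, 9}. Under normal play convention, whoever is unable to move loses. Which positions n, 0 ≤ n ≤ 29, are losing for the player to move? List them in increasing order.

0, 1, 2, 3, 4, 14, 15, 16, 17, 18, 28, 29

G(0) = 0
G(1) = mex{} = 0
G(2) = mex{} = 0
G(3) = mex{} = 0
G(4) = mex{} = 0
G(5) = mex{0} = 1
G(6) = mex{0} = 1
G(7) = mex{0} = 1
G(8) = mex{0} = 1
G(9) = mex{0,0} = 1
G(10) = mex{1,0} = 2
G(11) = mex{1,0} = 2
G(12) = mex{1,0} = 2
G(13) = mex{1,0} = 2
G(14) = mex{1,1} = 0
G(15) = mex{2,1} = 0
G(16) = mex{2,1} = 0
G(17) = mex{2,1} = 0
G(18) = mex{2,1} = 0
G(19) = mex{0,2} = 1
G(20) = mex{0,2} = 1
G(21) = mex{0,2} = 1
G(22) = mex{0,2} = 1
G(23) = mex{0,0} = 1
G(24) = mex{1,0} = 2
G(25) = mex{1,0} = 2
G(26) = mex{1,0} = 2
G(27) = mex{1,0} = 2
G(28) = mex{1,1} = 0
G(29) = mex{2,1} = 0
P-positions are exactly the n with G(n) = 0.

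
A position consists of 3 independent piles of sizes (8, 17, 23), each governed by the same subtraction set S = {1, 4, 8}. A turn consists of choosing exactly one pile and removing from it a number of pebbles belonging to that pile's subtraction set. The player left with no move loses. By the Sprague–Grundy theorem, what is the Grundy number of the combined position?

3

All piles use S = {1, 4, 8}:
G(0) = 0
G(1) = mex{0} = 1
G(2) = mex{1} = 0
G(3) = mex{0} = 1
G(4) = mex{1,0} = 2
G(5) = mex{2,1} = 0
G(6) = mex{0,0} = 1
G(7) = mex{1,1} = 0
G(8) = mex{0,2,0} = 1
G(9) = mex{1,0,1} = 2
G(10) = mex{2,1,0} = 3
G(11) = mex{3,0,1} = 2
G(12) = mex{2,1,2} = 0
G(13) = mex{0,2,0} = 1
G(14) = mex{1,3,1} = 0
G(15) = mex{0,2,0} = 1
G(16) = mex{1,0,1} = 2
G(17) = mex{2,1,2} = 0
G(18) = mex{0,0,3} = 1
G(19) = mex{1,1,2} = 0
G(20) = mex{0,2,0} = 1
G(21) = mex{1,0,1} = 2
G(22) = mex{2,1,0} = 3
G(23) = mex{3,0,1} = 2
Pile A: G(8) = 1.
Pile B: G(17) = 0.
Pile C: G(23) = 2.
Combined Grundy value = 1 ⊕ 0 ⊕ 2 = 3.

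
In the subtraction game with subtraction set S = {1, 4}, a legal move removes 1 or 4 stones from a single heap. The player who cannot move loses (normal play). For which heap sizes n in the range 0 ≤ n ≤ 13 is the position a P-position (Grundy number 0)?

G(0) = 0
G(1) = mex{0} = 1
G(2) = mex{1} = 0
G(3) = mex{0} = 1
G(4) = mex{1,0} = 2
G(5) = mex{2,1} = 0
G(6) = mex{0,0} = 1
G(7) = mex{1,1} = 0
G(8) = mex{0,2} = 1
G(9) = mex{1,0} = 2
G(10) = mex{2,1} = 0
G(11) = mex{0,0} = 1
G(12) = mex{1,1} = 0
G(13) = mex{0,2} = 1
P-positions are exactly the n with G(n) = 0.

0, 2, 5, 7, 10, 12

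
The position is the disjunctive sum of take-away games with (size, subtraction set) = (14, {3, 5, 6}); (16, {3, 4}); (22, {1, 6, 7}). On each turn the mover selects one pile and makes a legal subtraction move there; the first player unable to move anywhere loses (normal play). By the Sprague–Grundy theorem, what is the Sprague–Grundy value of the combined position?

Pile A, S = {3, 5, 6}:
G(0) = 0
G(1) = mex{} = 0
G(2) = mex{} = 0
G(3) = mex{0} = 1
G(4) = mex{0} = 1
G(5) = mex{0,0} = 1
G(6) = mex{1,0,0} = 2
G(7) = mex{1,0,0} = 2
G(8) = mex{1,1,0} = 2
G(9) = mex{2,1,1} = 0
G(10) = mex{2,1,1} = 0
G(11) = mex{2,2,1} = 0
G(12) = mex{0,2,2} = 1
G(13) = mex{0,2,2} = 1
G(14) = mex{0,0,2} = 1
G_A(14) = 1.
Pile B, S = {3, 4}:
n :  0  1  2  3  4  5  6  7  8  9 10 11 12 13 14 15 16
G :  0  0  0  1  1  1  2  0  0  0  1  1  1  2  0  0  0
G_B(16) = 0.
Pile C, S = {1, 6, 7}:
n :  0  1  2  3  4  5  6  7  8  9 10 11 12 13 14 15 16 17 18 19 20 21 22
G :  0  1  0  1  0  1  2  3  2  3  2  3  0  1  0  1  0  1  2  3  2  3  2
G_C(22) = 2.
Combined Grundy value = 1 ⊕ 0 ⊕ 2 = 3.

3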